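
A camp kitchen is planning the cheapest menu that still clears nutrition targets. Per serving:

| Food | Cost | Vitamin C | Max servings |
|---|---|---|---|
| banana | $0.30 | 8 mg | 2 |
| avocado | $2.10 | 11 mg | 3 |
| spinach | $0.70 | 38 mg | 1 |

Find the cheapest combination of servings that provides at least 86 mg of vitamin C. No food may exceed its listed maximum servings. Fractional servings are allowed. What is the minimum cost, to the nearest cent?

Cost per mg of vitamin C: spinach $0.0184, banana $0.0375, avocado $0.1909.
Take 1 serving of spinach: +38.0 mg vitamin C for $0.70 (total $0.70, still need 48.0 mg).
Take 2 servings of banana: +16.0 mg vitamin C for $0.60 (total $1.30, still need 32.0 mg).
Take 2.909 servings of avocado: +32.0 mg vitamin C for $6.11 (total $7.41, still need 0.0 mg).
Greedy by cheapest-per-mg is optimal for a single linear constraint, so the minimum cost is $7.41.

$7.41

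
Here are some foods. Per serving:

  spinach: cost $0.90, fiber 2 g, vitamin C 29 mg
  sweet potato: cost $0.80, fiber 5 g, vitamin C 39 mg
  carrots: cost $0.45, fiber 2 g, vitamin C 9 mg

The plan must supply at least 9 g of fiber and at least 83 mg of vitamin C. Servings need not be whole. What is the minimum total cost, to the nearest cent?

For a min-cost LP with two ≥-constraints, a basic feasible solution has at most two positive variables.
spinach only: max(9/2, 83/29) = 4.5 servings → $4.05.
sweet potato only: max(9/5, 83/39) = 2.128 servings → $1.70.
carrots only: max(9/2, 83/9) = 9.222 servings → $4.15.
spinach + sweet potato with both tight: 0.9552 servings and 1.418 servings → $1.99.
spinach + carrots with both tight: 2.125 servings and 2.375 servings → $2.98.
sweet potato + carrots with both targets exact would need a negative amount; discard.
The minimum over all feasible corners is $1.70.

$1.70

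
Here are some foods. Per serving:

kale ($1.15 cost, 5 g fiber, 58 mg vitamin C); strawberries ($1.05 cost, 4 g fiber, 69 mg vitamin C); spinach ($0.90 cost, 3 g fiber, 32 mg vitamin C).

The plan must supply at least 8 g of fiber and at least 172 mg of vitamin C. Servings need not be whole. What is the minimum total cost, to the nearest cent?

kale only: max(8/5, 172/58) = 2.966 servings → $3.41.
strawberries only: max(8/4, 172/69) = 2.493 servings → $2.62.
spinach only: max(8/3, 172/32) = 5.375 servings → $4.84.
kale + strawberries: intersection lies outside the first quadrant.
kale + spinach with both targets exact would need a negative amount; discard.
strawberries + spinach: the both-tight solution has a negative serving — not a feasible corner.
Cheapest feasible corner: $2.62.

$2.62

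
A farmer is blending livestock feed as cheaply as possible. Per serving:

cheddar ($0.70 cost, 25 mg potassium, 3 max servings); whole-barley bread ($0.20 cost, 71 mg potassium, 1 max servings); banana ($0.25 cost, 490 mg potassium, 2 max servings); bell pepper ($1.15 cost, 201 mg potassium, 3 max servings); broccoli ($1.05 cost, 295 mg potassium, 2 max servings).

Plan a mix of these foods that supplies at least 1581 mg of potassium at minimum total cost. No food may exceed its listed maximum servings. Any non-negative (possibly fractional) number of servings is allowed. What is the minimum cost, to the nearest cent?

$2.59

Cost per mg of potassium: banana $0.0005, whole-barley bread $0.0028, broccoli $0.0036, bell pepper $0.0057, cheddar $0.0280.
Take 2 servings of banana: +980.0 mg potassium for $0.50 (total $0.50, still need 601.0 mg).
Take 1 serving of whole-barley bread: +71.0 mg potassium for $0.20 (total $0.70, still need 530.0 mg).
Take 1.797 servings of broccoli: +530.0 mg potassium for $1.89 (total $2.59, still need 0.0 mg).
Greedy by cheapest-per-mg is optimal for a single linear constraint, so the minimum cost is $2.59.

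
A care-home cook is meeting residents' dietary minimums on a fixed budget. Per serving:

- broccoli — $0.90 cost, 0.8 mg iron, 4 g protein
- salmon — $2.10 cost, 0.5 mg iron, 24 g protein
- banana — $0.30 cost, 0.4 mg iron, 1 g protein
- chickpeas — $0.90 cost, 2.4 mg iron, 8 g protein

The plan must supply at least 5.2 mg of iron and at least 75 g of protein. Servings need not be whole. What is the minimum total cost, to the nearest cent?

An LP optimum is at a vertex; with two nutrient constraints at most two foods are used. Check each candidate.
broccoli only: max(5.2/0.8, 75/4) = 18.75 servings → $16.88.
salmon only: max(5.2/0.5, 75/24) = 10.4 servings → $21.84.
banana only: max(5.2/0.4, 75/1) = 75 servings → $22.50.
chickpeas only: max(5.2/2.4, 75/8) = 9.375 servings → $8.44.
broccoli + salmon with both tight: 5.076 servings and 2.279 servings → $9.35.
broccoli + banana with both targets exact would need a negative amount; discard.
broccoli + chickpeas: intersection lies outside the first quadrant.
salmon + banana with both tight: 2.725 servings and 9.593 servings → $8.60.
salmon + chickpeas with both tight: 2.582 servings and 1.629 servings → $6.89.
banana + chickpeas: intersection lies outside the first quadrant.
So the least-cost plan costs $6.89.

$6.89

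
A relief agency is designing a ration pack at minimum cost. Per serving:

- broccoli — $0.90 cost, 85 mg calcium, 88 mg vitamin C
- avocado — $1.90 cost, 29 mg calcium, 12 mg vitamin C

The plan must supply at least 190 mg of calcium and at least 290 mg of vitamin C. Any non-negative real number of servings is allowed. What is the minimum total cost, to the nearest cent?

$2.97

Minimising a linear cost over {calcium ≥ 190, vitamin C ≥ 290, servings ≥ 0} — the optimum is at a vertex, using one or two foods.
broccoli only: max(190/85, 290/88) = 3.295 servings → $2.97.
avocado only: max(190/29, 290/12) = 24.17 servings → $45.92.
broccoli + avocado: the both-tight solution has a negative serving — not a feasible corner.
The minimum over all feasible corners is $2.97.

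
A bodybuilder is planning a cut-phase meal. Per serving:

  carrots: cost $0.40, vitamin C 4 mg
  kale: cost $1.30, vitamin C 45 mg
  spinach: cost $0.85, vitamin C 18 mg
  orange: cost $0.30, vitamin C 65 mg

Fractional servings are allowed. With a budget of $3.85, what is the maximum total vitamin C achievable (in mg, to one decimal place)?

Vitamin C per dollar: orange 216.7, kale 34.62, spinach 21.18, carrots 10.
With no serving limits, spend the whole cost allowance on orange: $3.85 / $0.30 × 65 mg = 834.2 mg.

834.2 mg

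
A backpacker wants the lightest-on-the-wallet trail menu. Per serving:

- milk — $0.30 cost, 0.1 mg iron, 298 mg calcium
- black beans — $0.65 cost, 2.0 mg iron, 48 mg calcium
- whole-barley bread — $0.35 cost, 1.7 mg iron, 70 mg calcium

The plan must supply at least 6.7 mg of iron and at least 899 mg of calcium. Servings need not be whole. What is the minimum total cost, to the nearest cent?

$1.97

For a min-cost LP with two ≥-constraints, a basic feasible solution has at most two positive variables.
milk only: max(6.7/0.1, 899/298) = 67 servings → $20.10.
black beans only: max(6.7/2.0, 899/48) = 18.73 servings → $12.17.
whole-barley bread only: max(6.7/1.7, 899/70) = 12.84 servings → $4.50.
milk + black beans with both tight: 2.497 servings and 3.225 servings → $2.85.
milk + whole-barley bread with both tight: 2.12 servings and 3.816 servings → $1.97.
black beans + whole-barley bread: the both-tight solution has a negative serving — not a feasible corner.
So the least-cost plan costs $1.97.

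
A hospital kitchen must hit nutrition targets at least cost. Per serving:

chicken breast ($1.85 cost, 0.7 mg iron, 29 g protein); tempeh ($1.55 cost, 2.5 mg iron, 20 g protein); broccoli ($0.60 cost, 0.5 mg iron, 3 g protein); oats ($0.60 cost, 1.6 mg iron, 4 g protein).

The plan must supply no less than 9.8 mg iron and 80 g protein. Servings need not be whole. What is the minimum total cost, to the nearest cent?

The cheapest plan sits at a corner of the feasible region — with two constraints it uses at most two foods.
chicken breast only: max(9.8/0.7, 80/29) = 14 servings → $25.90.
tempeh only: max(9.8/2.5, 80/20) = 4 servings → $6.20.
broccoli only: max(9.8/0.5, 80/3) = 26.67 servings → $16.00.
oats only: max(9.8/1.6, 80/4) = 20 servings → $12.00.
chicken breast + tempeh with both tight: 0.06838 servings and 3.901 servings → $6.17.
chicken breast + broccoli with both tight: 0.8548 servings and 18.4 servings → $12.62.
chicken breast + oats with both tight: 2.037 servings and 5.234 servings → $6.91.
tempeh + broccoli: intersection lies outside the first quadrant.
tempeh + oats: the both-tight solution has a negative serving — not a feasible corner.
broccoli + oats: intersection lies outside the first quadrant.
So the least-cost plan costs $6.17.

$6.17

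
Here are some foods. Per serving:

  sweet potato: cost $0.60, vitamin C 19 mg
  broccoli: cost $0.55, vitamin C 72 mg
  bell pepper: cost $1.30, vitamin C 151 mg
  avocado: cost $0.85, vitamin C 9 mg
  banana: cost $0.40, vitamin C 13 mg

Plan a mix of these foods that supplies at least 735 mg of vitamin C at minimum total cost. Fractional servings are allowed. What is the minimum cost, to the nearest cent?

Cost per mg of vitamin C: broccoli $0.0076, bell pepper $0.0086, banana $0.0308, sweet potato $0.0316, avocado $0.0944.
With no serving limits, use only broccoli: 735 mg / 72 mg = 10.21 servings × $0.55 = $5.61.

$5.61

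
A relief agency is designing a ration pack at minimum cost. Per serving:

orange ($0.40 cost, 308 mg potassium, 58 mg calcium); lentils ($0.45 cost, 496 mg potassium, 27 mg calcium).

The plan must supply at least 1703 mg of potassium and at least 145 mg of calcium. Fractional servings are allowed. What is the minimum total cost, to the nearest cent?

$1.70

Two binding constraints pin down two serving amounts, so the optimal mix uses at most two foods. The candidates are each food alone (scaled to the tighter of potassium/calcium) and each pair with both constraints tight.
orange only: max(1703/308, 145/58) = 5.529 servings → $2.21.
lentils only: max(1703/496, 145/27) = 5.37 servings → $2.42.
orange + lentils with both tight: 1.268 servings and 2.646 servings → $1.70.
Cheapest feasible corner: $1.70.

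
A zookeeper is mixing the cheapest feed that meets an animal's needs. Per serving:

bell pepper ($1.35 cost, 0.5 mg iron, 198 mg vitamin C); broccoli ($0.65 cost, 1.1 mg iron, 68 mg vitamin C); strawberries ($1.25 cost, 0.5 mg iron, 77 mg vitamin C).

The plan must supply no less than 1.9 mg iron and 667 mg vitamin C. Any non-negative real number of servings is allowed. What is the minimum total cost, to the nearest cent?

$4.59

Minimising a linear cost over {iron ≥ 1.9, vitamin C ≥ 667, servings ≥ 0} — the optimum is at a vertex, using one or two foods.
bell pepper only: max(1.9/0.5, 667/198) = 3.8 servings → $5.13.
broccoli only: max(1.9/1.1, 667/68) = 9.809 servings → $6.38.
strawberries only: max(1.9/0.5, 667/77) = 8.662 servings → $10.83.
bell pepper + broccoli with both tight: 3.289 servings and 0.2323 servings → $4.59.
bell pepper + strawberries with both tight: 3.094 servings and 0.7058 servings → $5.06.
broccoli + strawberries with both targets exact would need a negative amount; discard.
Cheapest feasible corner: $4.59.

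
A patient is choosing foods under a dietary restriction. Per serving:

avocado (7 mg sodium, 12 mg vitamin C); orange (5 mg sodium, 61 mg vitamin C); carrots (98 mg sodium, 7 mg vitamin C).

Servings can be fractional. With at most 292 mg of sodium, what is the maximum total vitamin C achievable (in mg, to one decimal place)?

Vitamin C per mg sodium: orange 12.2, avocado 1.714, carrots 0.07143.
With no serving limits, spend the whole sodium allowance on orange: 292 mg / 5 mg × 61 mg = 3562.4 mg.

3562.4 mg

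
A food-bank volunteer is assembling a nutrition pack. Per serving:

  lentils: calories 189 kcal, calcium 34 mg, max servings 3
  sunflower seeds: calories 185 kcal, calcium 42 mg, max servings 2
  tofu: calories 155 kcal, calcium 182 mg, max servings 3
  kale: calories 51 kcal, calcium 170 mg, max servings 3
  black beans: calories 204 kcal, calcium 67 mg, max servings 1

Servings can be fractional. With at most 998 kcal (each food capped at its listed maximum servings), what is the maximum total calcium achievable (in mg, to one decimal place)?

Calcium per kcal: kale 3.333, tofu 1.174, black beans 0.3284, sunflower seeds 0.227, lentils 0.1799.
Take 3 servings of kale: uses 153 kcal, +510.0 mg calcium (running total 510.0 mg).
Take 3 servings of tofu: uses 465 kcal, +546.0 mg calcium (running total 1056.0 mg).
Take 1 serving of black beans: uses 204 kcal, +67.0 mg calcium (running total 1123.0 mg).
Take 0.9514 servings of sunflower seeds: uses 176 kcal, +40.0 mg calcium (running total 1163.0 mg).
Greedy by best ratio exhausts the calories allowance optimally: 1163.0 mg.

1163.0 mg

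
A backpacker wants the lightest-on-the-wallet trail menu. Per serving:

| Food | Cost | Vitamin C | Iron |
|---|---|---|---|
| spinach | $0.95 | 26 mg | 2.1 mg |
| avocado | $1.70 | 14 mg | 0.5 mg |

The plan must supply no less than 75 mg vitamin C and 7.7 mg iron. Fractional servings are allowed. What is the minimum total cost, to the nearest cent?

spinach only: max(75/26, 7.7/2.1) = 3.667 servings → $3.48.
avocado only: max(75/14, 7.7/0.5) = 15.4 servings → $26.18.
spinach + avocado with both targets exact would need a negative amount; discard.
Cheapest feasible corner: $3.48.

$3.48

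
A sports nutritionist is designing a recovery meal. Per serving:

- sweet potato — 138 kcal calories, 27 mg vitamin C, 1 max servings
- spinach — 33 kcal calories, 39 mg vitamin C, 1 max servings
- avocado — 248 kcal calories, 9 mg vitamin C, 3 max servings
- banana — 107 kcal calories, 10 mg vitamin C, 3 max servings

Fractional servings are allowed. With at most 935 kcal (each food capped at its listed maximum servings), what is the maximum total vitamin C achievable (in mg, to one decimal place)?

112.1 mg

Vitamin C per kcal: spinach 1.182, sweet potato 0.1957, banana 0.09346, avocado 0.03629.
Take 1 serving of spinach: uses 33 kcal, +39.0 mg vitamin C (running total 39.0 mg).
Take 1 serving of sweet potato: uses 138 kcal, +27.0 mg vitamin C (running total 66.0 mg).
Take 3 servings of banana: uses 321 kcal, +30.0 mg vitamin C (running total 96.0 mg).
Take 1.786 servings of avocado: uses 443 kcal, +16.1 mg vitamin C (running total 112.1 mg).
Filling greedily by vitamin C-per-kcal is optimal for one linear limit, giving 112.1 mg.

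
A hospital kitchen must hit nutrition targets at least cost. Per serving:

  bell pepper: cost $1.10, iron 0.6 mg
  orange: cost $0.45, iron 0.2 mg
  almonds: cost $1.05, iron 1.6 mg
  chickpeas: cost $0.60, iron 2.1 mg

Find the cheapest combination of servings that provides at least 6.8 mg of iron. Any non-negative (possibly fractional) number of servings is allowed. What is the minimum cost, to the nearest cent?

Cost per mg of iron: chickpeas $0.2857, almonds $0.6562, bell pepper $1.8333, orange $2.2500.
With no serving limits, use only chickpeas: 6.8 mg / 2.1 mg = 3.238 servings × $0.60 = $1.94.

$1.94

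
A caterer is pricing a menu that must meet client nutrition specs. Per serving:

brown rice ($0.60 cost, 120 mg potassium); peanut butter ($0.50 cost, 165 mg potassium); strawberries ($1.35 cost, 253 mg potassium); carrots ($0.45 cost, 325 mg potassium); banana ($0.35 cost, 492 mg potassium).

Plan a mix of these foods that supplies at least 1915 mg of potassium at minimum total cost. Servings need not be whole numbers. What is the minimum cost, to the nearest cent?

Cost per mg of potassium: banana $0.0007, carrots $0.0014, peanut butter $0.0030, brown rice $0.0050, strawberries $0.0053.
With no serving limits, use only banana: 1915 mg / 492 mg = 3.892 servings × $0.35 = $1.36.

$1.36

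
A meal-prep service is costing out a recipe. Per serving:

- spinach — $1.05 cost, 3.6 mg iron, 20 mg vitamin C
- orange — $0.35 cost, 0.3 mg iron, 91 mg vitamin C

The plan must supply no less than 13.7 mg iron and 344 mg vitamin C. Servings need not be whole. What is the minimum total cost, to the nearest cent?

$4.78

An LP optimum is at a vertex; with two nutrient constraints at most two foods are used. Check each candidate.
spinach only: max(13.7/3.6, 344/20) = 17.2 servings → $18.06.
orange only: max(13.7/0.3, 344/91) = 45.67 servings → $15.98.
spinach + orange with both tight: 3.556 servings and 2.999 servings → $4.78.
Cheapest feasible corner: $4.78.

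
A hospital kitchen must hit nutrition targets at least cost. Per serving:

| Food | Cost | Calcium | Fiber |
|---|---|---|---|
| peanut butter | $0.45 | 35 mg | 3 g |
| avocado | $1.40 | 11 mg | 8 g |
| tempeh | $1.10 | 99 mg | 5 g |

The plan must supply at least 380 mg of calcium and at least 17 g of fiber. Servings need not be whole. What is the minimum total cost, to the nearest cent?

The cheapest plan sits at a corner of the feasible region — with two constraints it uses at most two foods.
peanut butter only: max(380/35, 17/3) = 10.86 servings → $4.89.
avocado only: max(380/11, 17/8) = 34.55 servings → $48.36.
tempeh only: max(380/99, 17/5) = 3.838 servings → $4.22.
peanut butter + avocado: intersection lies outside the first quadrant.
peanut butter + tempeh with both targets exact would need a negative amount; discard.
avocado + tempeh: the both-tight solution has a negative serving — not a feasible corner.
Cheapest feasible corner: $4.22.

$4.22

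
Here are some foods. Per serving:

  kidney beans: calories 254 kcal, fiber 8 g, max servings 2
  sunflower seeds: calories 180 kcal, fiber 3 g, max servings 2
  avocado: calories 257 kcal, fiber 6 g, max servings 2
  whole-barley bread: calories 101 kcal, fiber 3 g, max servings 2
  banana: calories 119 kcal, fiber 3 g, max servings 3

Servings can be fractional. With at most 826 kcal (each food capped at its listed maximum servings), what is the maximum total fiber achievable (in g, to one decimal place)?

24.9 g

Fiber per kcal: kidney beans 0.0315, whole-barley bread 0.0297, banana 0.02521, avocado 0.02335, sunflower seeds 0.01667.
Take 2 servings of kidney beans: uses 508 kcal, +16.0 g fiber (running total 16.0 g).
Take 2 servings of whole-barley bread: uses 202 kcal, +6.0 g fiber (running total 22.0 g).
Take 0.9748 servings of banana: uses 116 kcal, +2.9 g fiber (running total 24.9 g).
Filling greedily by fiber-per-kcal is optimal for one linear limit, giving 24.9 g.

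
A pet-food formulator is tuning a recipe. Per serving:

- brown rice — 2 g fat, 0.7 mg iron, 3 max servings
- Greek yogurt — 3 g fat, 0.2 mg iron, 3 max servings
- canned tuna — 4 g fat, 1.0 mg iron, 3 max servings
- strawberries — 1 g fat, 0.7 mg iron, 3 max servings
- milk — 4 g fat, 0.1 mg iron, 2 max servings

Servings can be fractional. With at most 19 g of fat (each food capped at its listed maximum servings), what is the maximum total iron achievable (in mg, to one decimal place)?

Iron per g fat: strawberries 0.7, brown rice 0.35, canned tuna 0.25, Greek yogurt 0.06667, milk 0.025.
Take 3 servings of strawberries: uses 3 g fat, +2.1 mg iron (running total 2.1 mg).
Take 3 servings of brown rice: uses 6 g fat, +2.1 mg iron (running total 4.2 mg).
Take 2.5 servings of canned tuna: uses 10 g fat, +2.5 mg iron (running total 6.7 mg).
Greedy by best ratio exhausts the fat allowance optimally: 6.7 mg.

6.7 mg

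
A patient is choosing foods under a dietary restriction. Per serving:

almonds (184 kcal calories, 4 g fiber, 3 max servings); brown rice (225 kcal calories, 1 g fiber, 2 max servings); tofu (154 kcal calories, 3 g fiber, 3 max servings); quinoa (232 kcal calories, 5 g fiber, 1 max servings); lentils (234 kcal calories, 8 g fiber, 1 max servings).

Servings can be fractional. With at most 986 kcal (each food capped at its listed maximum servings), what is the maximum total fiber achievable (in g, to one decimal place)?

24.3 g

Fiber per kcal: lentils 0.03419, almonds 0.02174, quinoa 0.02155, tofu 0.01948, brown rice 0.004444.
Take 1 serving of lentils: uses 234 kcal, +8.0 g fiber (running total 8.0 g).
Take 3 servings of almonds: uses 552 kcal, +12.0 g fiber (running total 20.0 g).
Take 0.8621 servings of quinoa: uses 200 kcal, +4.3 g fiber (running total 24.3 g).
Greedy by best ratio exhausts the calories allowance optimally: 24.3 g.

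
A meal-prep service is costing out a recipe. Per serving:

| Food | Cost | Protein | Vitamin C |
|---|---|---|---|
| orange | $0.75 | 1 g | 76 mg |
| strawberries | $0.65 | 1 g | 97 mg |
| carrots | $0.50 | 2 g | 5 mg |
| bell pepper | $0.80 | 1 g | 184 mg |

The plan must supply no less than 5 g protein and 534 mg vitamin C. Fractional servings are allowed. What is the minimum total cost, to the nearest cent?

A basic optimal solution has at most two foods positive. Try each food alone and each pair with both targets met exactly.
orange only: max(5/1, 534/76) = 7.026 servings → $5.27.
strawberries only: max(5/1, 534/97) = 5.505 servings → $3.58.
carrots only: max(5/2, 534/5) = 106.8 servings → $53.40.
bell pepper only: max(5/1, 534/184) = 5 servings → $4.00.
orange + strawberries: intersection lies outside the first quadrant.
orange + carrots: the both-tight solution has a negative serving — not a feasible corner.
orange + bell pepper with both tight: 3.574 servings and 1.426 servings → $3.82.
strawberries + carrots: intersection lies outside the first quadrant.
strawberries + bell pepper with both tight: 4.437 servings and 0.5632 servings → $3.33.
carrots + bell pepper with both tight: 1.063 servings and 2.873 servings → $2.83.
Cheapest feasible corner: $2.83.

$2.83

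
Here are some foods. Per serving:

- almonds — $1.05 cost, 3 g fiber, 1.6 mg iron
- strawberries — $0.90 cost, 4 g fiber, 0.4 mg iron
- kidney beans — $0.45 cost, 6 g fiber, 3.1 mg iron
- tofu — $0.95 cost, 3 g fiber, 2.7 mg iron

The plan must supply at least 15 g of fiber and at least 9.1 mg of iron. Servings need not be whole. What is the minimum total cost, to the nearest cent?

$1.32

almonds only: max(15/3, 9.1/1.6) = 5.688 servings → $5.97.
strawberries only: max(15/4, 9.1/0.4) = 22.75 servings → $20.48.
kidney beans only: max(15/6, 9.1/3.1) = 2.935 servings → $1.32.
tofu only: max(15/3, 9.1/2.7) = 5 servings → $4.75.
almonds + strawberries with both targets exact would need a negative amount; discard.
almonds + kidney beans: the both-tight solution has a negative serving — not a feasible corner.
almonds + tofu with both tight: 4 servings and 1 serving → $5.15.
strawberries + kidney beans: intersection lies outside the first quadrant.
strawberries + tofu with both tight: 1.375 servings and 3.167 servings → $4.25.
kidney beans + tofu with both tight: 1.913 servings and 1.174 servings → $1.98.
So the least-cost plan costs $1.32.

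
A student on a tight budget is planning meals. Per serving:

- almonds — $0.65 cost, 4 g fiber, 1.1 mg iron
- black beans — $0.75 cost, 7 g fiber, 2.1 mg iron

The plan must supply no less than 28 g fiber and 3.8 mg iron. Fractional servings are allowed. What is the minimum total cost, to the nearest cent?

With two linear requirements the optimum uses one or two foods; enumerate the corners.
almonds only: max(28/4, 3.8/1.1) = 7 servings → $4.55.
black beans only: max(28/7, 3.8/2.1) = 4 servings → $3.00.
almonds + black beans: intersection lies outside the first quadrant.
So the least-cost plan costs $3.00.

$3.00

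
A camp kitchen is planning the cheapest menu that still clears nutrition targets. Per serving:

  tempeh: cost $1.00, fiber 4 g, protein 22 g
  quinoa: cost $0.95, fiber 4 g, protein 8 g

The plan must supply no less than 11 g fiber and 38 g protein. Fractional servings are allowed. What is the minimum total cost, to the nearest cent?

$2.67

At the optimum either one food covers both requirements or two foods hit both targets exactly; no other combination can be cheaper.
tempeh only: max(11/4, 38/22) = 2.75 servings → $2.75.
quinoa only: max(11/4, 38/8) = 4.75 servings → $4.51.
tempeh + quinoa with both tight: 1.143 servings and 1.607 servings → $2.67.
So the least-cost plan costs $2.67.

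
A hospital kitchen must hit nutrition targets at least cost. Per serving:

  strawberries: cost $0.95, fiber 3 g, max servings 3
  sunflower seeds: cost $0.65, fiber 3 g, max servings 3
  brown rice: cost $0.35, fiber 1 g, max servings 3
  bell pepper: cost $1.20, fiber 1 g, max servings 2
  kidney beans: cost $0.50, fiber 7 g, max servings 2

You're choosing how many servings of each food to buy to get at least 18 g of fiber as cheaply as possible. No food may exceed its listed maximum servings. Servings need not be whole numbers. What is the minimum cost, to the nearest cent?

$1.87

Cost per g of fiber: kidney beans $0.0714, sunflower seeds $0.2167, strawberries $0.3167, brown rice $0.3500, bell pepper $1.2000.
Take 2 servings of kidney beans: +14.0 g fiber for $1.00 (total $1.00, still need 4.0 g).
Take 1.333 servings of sunflower seeds: +4.0 g fiber for $0.87 (total $1.87, still need 0.0 g).
Filling from the cheapest source first is optimal under one linear minimum: $1.87.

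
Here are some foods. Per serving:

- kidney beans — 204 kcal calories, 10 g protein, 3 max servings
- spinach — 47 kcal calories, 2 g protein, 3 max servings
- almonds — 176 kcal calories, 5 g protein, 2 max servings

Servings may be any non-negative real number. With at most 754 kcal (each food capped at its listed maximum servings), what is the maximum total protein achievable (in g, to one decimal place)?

36.0 g

Protein per kcal: kidney beans 0.04902, spinach 0.04255, almonds 0.02841.
Take 3 servings of kidney beans: uses 612 kcal, +30.0 g protein (running total 30.0 g).
Take 3 servings of spinach: uses 141 kcal, +6.0 g protein (running total 36.0 g).
Take 0.005682 servings of almonds: uses 1 kcal, +0.0 g protein (running total 36.0 g).
Filling greedily by protein-per-kcal is optimal for one linear limit, giving 36.0 g.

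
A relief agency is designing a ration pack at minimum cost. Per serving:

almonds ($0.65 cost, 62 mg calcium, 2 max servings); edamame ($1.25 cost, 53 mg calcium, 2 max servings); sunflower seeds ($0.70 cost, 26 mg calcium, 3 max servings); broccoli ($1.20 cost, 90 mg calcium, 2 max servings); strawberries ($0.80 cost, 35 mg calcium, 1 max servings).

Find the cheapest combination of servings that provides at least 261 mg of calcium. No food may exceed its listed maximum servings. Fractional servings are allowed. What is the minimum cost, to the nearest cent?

Cost per mg of calcium: almonds $0.0105, broccoli $0.0133, strawberries $0.0229, edamame $0.0236, sunflower seeds $0.0269.
Take 2 servings of almonds: +124.0 mg calcium for $1.30 (total $1.30, still need 137.0 mg).
Take 1.522 servings of broccoli: +137.0 mg calcium for $1.83 (total $3.13, still need 0.0 mg).
Greedy by cheapest-per-mg is optimal for a single linear constraint, so the minimum cost is $3.13.

$3.13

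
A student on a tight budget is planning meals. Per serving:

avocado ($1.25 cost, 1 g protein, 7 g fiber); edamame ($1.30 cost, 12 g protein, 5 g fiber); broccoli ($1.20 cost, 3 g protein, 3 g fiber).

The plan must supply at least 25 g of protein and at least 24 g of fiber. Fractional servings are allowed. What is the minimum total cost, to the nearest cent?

$5.06

At the optimum either one food covers both requirements or two foods hit both targets exactly; no other combination can be cheaper.
avocado only: max(25/1, 24/7) = 25 servings → $31.25.
edamame only: max(25/12, 24/5) = 4.8 servings → $6.24.
broccoli only: max(25/3, 24/3) = 8.333 servings → $10.00.
avocado + edamame with both tight: 2.063 servings and 1.911 servings → $5.06.
avocado + broccoli: intersection lies outside the first quadrant.
edamame + broccoli with both tight: 0.1429 servings and 7.762 servings → $9.50.
So the least-cost plan costs $5.06.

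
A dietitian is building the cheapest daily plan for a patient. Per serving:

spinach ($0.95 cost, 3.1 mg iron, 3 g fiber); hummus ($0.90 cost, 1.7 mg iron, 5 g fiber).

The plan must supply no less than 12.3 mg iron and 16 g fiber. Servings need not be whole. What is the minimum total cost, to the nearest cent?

spinach only: max(12.3/3.1, 16/3) = 5.333 servings → $5.07.
hummus only: max(12.3/1.7, 16/5) = 7.235 servings → $6.51.
spinach + hummus with both tight: 3.298 servings and 1.221 servings → $4.23.
The minimum over all feasible corners is $4.23.

$4.23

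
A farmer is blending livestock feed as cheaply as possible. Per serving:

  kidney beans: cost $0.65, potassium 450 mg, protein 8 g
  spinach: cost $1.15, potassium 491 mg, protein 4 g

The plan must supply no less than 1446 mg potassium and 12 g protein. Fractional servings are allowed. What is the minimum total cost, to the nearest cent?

The cheapest plan sits at a corner of the feasible region — with two constraints it uses at most two foods.
kidney beans only: max(1446/450, 12/8) = 3.213 servings → $2.09.
spinach only: max(1446/491, 12/4) = 3 servings → $3.45.
kidney beans + spinach with both tight: 0.05075 servings and 2.898 servings → $3.37.
Cheapest feasible corner: $2.09.

$2.09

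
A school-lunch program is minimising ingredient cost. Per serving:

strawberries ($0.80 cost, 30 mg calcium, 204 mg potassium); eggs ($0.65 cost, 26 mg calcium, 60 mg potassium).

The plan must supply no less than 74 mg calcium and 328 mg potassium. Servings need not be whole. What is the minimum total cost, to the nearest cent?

With two linear requirements the optimum uses one or two foods; enumerate the corners.
strawberries only: max(74/30, 328/204) = 2.467 servings → $1.97.
eggs only: max(74/26, 328/60) = 5.467 servings → $3.55.
strawberries + eggs with both tight: 1.167 servings and 1.5 servings → $1.91.
Cheapest feasible corner: $1.91.

$1.91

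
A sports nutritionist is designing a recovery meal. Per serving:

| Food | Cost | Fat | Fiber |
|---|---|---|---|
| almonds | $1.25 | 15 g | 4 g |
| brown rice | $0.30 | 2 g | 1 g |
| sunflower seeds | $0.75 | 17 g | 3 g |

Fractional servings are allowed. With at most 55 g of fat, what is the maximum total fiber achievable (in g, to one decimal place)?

27.5 g

Fiber per g fat: brown rice 0.5, almonds 0.2667, sunflower seeds 0.1765.
With no serving limits, spend the whole fat allowance on brown rice: 55 g / 2 g × 1 g = 27.5 g.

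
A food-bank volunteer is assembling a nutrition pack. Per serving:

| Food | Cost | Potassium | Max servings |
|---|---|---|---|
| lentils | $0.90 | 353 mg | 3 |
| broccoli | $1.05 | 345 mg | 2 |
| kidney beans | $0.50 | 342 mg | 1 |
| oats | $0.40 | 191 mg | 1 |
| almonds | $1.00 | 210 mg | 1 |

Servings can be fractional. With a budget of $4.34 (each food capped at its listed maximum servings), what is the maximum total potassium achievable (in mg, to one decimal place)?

Potassium per dollar: kidney beans 684, oats 477.5, lentils 392.2, broccoli 328.6, almonds 210.
Take 1 serving of kidney beans: spends $0.50, +342.0 mg potassium (running total 342.0 mg).
Take 1 serving of oats: spends $0.40, +191.0 mg potassium (running total 533.0 mg).
Take 3 servings of lentils: spends $2.70, +1059.0 mg potassium (running total 1592.0 mg).
Take 0.7048 servings of broccoli: spends $0.74, +243.1 mg potassium (running total 1835.1 mg).
Greedy by best ratio exhausts the cost allowance optimally: 1835.1 mg.

1835.1 mg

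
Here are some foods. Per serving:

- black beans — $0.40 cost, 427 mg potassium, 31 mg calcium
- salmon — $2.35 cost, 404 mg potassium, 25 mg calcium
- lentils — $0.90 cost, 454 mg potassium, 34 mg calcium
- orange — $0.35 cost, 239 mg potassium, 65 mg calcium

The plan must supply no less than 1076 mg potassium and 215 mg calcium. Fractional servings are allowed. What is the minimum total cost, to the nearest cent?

$1.37

Minimising a linear cost over {potassium ≥ 1076, calcium ≥ 215, servings ≥ 0} — the optimum is at a vertex, using one or two foods.
black beans only: max(1076/427, 215/31) = 6.935 servings → $2.77.
salmon only: max(1076/404, 215/25) = 8.6 servings → $20.21.
lentils only: max(1076/454, 215/34) = 6.324 servings → $5.69.
orange only: max(1076/239, 215/65) = 4.502 servings → $1.58.
black beans + salmon with both targets exact would need a negative amount; discard.
black beans + lentils: intersection lies outside the first quadrant.
black beans + orange with both tight: 0.912 servings and 2.873 servings → $1.37.
salmon + lentils with both targets exact would need a negative amount; discard.
salmon + orange with both tight: 0.9147 servings and 2.956 servings → $3.18.
lentils + orange with both tight: 0.8677 servings and 2.854 servings → $1.78.
The minimum over all feasible corners is $1.37.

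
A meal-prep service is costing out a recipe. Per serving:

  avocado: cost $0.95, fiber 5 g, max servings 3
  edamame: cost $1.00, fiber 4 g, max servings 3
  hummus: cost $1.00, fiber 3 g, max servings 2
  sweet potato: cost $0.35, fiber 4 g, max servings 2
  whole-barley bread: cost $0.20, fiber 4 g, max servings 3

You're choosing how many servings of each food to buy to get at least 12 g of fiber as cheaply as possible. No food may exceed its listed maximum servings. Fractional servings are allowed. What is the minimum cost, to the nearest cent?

$0.60

Cost per g of fiber: whole-barley bread $0.0500, sweet potato $0.0875, avocado $0.1900, edamame $0.2500, hummus $0.3333.
Take 3 servings of whole-barley bread: +12.0 g fiber for $0.60 (total $0.60, still need 0.0 g).
Greedy by cheapest-per-g is optimal for a single linear constraint, so the minimum cost is $0.60.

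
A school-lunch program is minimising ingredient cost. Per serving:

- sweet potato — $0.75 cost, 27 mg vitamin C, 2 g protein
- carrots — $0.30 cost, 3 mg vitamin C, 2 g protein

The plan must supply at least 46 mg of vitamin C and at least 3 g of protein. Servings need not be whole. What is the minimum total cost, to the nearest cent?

$1.28

An LP optimum is at a vertex; with two nutrient constraints at most two foods are used. Check each candidate.
sweet potato only: max(46/27, 3/2) = 1.704 servings → $1.28.
carrots only: max(46/3, 3/2) = 15.33 servings → $4.60.
sweet potato + carrots: the both-tight solution has a negative serving — not a feasible corner.
So the least-cost plan costs $1.28.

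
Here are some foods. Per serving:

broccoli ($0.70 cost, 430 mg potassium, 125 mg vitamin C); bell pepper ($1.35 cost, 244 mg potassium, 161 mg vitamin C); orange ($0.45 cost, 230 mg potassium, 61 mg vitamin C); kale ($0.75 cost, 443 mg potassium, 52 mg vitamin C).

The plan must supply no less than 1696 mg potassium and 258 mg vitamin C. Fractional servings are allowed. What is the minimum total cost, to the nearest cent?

At the optimum either one food covers both requirements or two foods hit both targets exactly; no other combination can be cheaper.
broccoli only: max(1696/430, 258/125) = 3.944 servings → $2.76.
bell pepper only: max(1696/244, 258/161) = 6.951 servings → $9.38.
orange only: max(1696/230, 258/61) = 7.374 servings → $3.32.
kale only: max(1696/443, 258/52) = 4.962 servings → $3.72.
broccoli + bell pepper with both targets exact would need a negative amount; discard.
broccoli + orange: intersection lies outside the first quadrant.
broccoli + kale with both tight: 0.7906 servings and 3.061 servings → $2.85.
bell pepper + orange: the both-tight solution has a negative serving — not a feasible corner.
bell pepper + kale with both tight: 0.4452 servings and 3.583 servings → $3.29.
orange + kale with both tight: 1.733 servings and 2.929 servings → $2.98.
The minimum over all feasible corners is $2.76.

$2.76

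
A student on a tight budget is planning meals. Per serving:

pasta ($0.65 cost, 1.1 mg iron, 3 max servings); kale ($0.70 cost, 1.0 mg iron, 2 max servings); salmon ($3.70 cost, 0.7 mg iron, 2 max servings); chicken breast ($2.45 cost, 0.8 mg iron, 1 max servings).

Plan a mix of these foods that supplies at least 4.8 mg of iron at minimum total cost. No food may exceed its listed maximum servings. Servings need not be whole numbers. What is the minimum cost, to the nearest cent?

Cost per mg of iron: pasta $0.5909, kale $0.7000, chicken breast $3.0625, salmon $5.2857.
Take 3 servings of pasta: +3.3 mg iron for $1.95 (total $1.95, still need 1.5 mg).
Take 1.5 servings of kale: +1.5 mg iron for $1.05 (total $3.00, still need 0.0 mg).
Greedy by cheapest-per-mg is optimal for a single linear constraint, so the minimum cost is $3.00.

$3.00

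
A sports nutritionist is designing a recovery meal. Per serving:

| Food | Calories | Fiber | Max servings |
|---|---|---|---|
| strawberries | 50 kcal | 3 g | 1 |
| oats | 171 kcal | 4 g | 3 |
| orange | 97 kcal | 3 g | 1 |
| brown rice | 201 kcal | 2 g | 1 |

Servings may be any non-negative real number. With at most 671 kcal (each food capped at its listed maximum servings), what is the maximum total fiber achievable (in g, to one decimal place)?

Fiber per kcal: strawberries 0.06, orange 0.03093, oats 0.02339, brown rice 0.00995.
Take 1 serving of strawberries: uses 50 kcal, +3.0 g fiber (running total 3.0 g).
Take 1 serving of orange: uses 97 kcal, +3.0 g fiber (running total 6.0 g).
Take 3 servings of oats: uses 513 kcal, +12.0 g fiber (running total 18.0 g).
Take 0.05473 servings of brown rice: uses 11 kcal, +0.1 g fiber (running total 18.1 g).
Greedy by best ratio exhausts the calories allowance optimally: 18.1 g.

18.1 g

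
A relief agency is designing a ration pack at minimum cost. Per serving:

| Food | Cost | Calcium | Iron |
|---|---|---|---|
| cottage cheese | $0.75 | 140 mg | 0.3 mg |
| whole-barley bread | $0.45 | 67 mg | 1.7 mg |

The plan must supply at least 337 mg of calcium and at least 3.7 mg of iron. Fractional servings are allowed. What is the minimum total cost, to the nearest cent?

With two linear requirements the optimum uses one or two foods; enumerate the corners.
cottage cheese only: max(337/140, 3.7/0.3) = 12.33 servings → $9.25.
whole-barley bread only: max(337/67, 3.7/1.7) = 5.03 servings → $2.26.
cottage cheese + whole-barley bread with both tight: 1.492 servings and 1.913 servings → $1.98.
The minimum over all feasible corners is $1.98.

$1.98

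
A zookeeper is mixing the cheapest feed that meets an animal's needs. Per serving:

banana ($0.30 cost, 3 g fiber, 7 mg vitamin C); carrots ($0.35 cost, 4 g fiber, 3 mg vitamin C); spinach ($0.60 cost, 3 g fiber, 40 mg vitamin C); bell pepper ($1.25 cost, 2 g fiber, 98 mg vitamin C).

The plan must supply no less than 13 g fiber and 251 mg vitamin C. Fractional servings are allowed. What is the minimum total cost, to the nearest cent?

$3.53

At the optimum either one food covers both requirements or two foods hit both targets exactly; no other combination can be cheaper.
banana only: max(13/3, 251/7) = 35.86 servings → $10.76.
carrots only: max(13/4, 251/3) = 83.67 servings → $29.28.
spinach only: max(13/3, 251/40) = 6.275 servings → $3.77.
bell pepper only: max(13/2, 251/98) = 6.5 servings → $8.12.
banana + carrots with both targets exact would need a negative amount; discard.
banana + spinach: intersection lies outside the first quadrant.
banana + bell pepper with both tight: 2.757 servings and 2.364 servings → $3.78.
carrots + spinach: the both-tight solution has a negative serving — not a feasible corner.
carrots + bell pepper with both tight: 2 servings and 2.5 servings → $3.83.
spinach + bell pepper with both tight: 3.607 servings and 1.089 servings → $3.53.
Cheapest feasible corner: $3.53.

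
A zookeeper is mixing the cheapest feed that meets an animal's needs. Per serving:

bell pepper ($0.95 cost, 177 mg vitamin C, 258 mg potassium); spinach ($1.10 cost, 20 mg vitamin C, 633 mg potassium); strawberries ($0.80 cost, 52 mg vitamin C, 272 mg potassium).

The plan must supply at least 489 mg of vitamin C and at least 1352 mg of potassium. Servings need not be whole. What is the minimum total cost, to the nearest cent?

Check every corner: each single food scaled to meet both minima, and each pair solved so both constraints bind.
bell pepper only: max(489/177, 1352/258) = 5.24 servings → $4.98.
spinach only: max(489/20, 1352/633) = 24.45 servings → $26.89.
strawberries only: max(489/52, 1352/272) = 9.404 servings → $7.52.
bell pepper + spinach with both tight: 2.643 servings and 1.059 servings → $3.68.
bell pepper + strawberries with both tight: 1.806 servings and 3.258 servings → $4.32.
spinach + strawberries: intersection lies outside the first quadrant.
The minimum over all feasible corners is $3.68.

$3.68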